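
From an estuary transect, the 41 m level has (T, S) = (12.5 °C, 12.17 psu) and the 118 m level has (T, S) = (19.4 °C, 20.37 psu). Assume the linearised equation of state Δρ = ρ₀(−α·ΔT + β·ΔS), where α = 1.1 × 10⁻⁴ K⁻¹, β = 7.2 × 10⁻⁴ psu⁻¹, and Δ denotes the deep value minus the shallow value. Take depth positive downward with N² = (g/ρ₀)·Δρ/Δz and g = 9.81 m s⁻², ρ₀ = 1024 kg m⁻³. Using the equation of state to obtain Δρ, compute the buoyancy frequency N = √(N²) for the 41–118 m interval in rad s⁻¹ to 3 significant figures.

0.0256 rad s⁻¹

ΔT = +6.9 K, ΔS = +8.20 psu (deep − shallow).
Δρ/ρ₀ = −αΔT + βΔS = -7.59 × 10⁻⁴ + 5.904 × 10⁻³ = 5.145 × 10⁻³, so Δρ ≈ 5.268 kg m⁻³.
N² = (g/ρ₀)·Δρ/Δz = g·(Δρ/ρ₀)/Δz = 9.81 × 5.145 × 10⁻³ / 77 = 6.5549 × 10⁻⁴ s⁻².
N = √(6.5549 × 10⁻⁴) = 0.025603 rad s⁻¹ ≈ 0.0256 rad s⁻¹.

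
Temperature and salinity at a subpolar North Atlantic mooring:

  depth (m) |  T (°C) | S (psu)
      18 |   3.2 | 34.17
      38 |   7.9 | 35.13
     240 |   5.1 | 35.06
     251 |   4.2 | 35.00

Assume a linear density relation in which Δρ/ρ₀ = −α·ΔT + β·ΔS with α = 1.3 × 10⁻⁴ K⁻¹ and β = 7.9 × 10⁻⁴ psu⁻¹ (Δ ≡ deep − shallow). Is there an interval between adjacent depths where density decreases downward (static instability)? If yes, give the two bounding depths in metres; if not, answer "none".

Evaluate Δρ/ρ₀ = −αΔT + βΔS across each adjacent pair:
  18–38 m: −αΔT+βΔS = −(1.3 × 10⁻⁴)(+4.7)+(7.9 × 10⁻⁴)(+0.96) = 1.5 × 10⁻⁴ → stable
  38–240 m: −αΔT+βΔS = −(1.3 × 10⁻⁴)(-2.8)+(7.9 × 10⁻⁴)(-0.07) = 3.1 × 10⁻⁴ → stable
  240–251 m: −αΔT+βΔS = −(1.3 × 10⁻⁴)(-0.9)+(7.9 × 10⁻⁴)(-0.06) = 7.0 × 10⁻⁵ → stable
Every interval has Δρ > 0: the column is stably stratified throughout.

none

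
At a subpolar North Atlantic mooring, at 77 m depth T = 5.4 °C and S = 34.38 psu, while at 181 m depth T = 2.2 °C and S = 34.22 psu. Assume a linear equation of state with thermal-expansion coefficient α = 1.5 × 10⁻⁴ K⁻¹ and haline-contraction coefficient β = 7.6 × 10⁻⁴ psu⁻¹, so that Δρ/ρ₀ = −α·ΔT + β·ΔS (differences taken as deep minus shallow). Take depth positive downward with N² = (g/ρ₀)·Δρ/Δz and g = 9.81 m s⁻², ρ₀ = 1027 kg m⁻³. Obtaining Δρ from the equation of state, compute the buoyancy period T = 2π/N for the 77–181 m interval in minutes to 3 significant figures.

ΔT = -3.2 K, ΔS = -0.16 psu (deep − shallow).
Δρ/ρ₀ = −αΔT + βΔS = 4.80 × 10⁻⁴ − 1.216 × 10⁻⁴ = 3.584 × 10⁻⁴, so Δρ ≈ 0.3681 kg m⁻³.
N² = (g/ρ₀)·Δρ/Δz = g·(Δρ/ρ₀)/Δz = 9.81 × 3.584 × 10⁻⁴ / 104 = 3.3807 × 10⁻⁵ s⁻².
N = √(3.3807 × 10⁻⁵) = 5.8144 × 10⁻³ rad s⁻¹ → T = 2π/N = 1.0806 × 10³ s = 18.010 min ≈ 18.0 min.

18.0 min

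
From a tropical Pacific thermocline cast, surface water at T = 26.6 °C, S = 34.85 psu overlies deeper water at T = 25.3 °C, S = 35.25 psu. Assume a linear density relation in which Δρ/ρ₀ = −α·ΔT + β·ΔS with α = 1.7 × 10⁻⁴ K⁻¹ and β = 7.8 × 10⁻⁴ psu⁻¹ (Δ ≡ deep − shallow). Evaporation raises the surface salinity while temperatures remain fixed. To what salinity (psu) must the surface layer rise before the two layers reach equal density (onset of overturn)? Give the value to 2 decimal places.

35.53 psu

Neutral buoyancy requires −α(T_deep − T_surf) + β(S_deep − S_surf′) = 0.
S_surf′ = S_deep − (α/β)·ΔT = 35.25 − (1.7 × 10⁻⁴/7.8 × 10⁻⁴)·(-1.3) = 35.5333 psu.
Increase required: 35.5333 − 34.85 = 0.6833 psu.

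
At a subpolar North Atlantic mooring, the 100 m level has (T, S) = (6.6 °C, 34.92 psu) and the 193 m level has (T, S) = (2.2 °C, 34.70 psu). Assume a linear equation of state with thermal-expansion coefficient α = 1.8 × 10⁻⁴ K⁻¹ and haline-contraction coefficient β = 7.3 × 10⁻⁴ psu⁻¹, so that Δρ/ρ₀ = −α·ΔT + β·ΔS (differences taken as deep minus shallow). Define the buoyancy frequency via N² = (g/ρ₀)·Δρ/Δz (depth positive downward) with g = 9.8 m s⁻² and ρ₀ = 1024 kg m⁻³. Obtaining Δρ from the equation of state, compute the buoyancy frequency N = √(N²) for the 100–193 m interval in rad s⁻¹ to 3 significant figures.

8.16 × 10⁻³ rad s⁻¹

ΔT = -4.4 K, ΔS = -0.22 psu (deep − shallow).
Δρ/ρ₀ = −αΔT + βΔS = 7.92 × 10⁻⁴ − 1.606 × 10⁻⁴ = 6.314 × 10⁻⁴, so Δρ ≈ 0.6466 kg m⁻³.
N² = (g/ρ₀)·Δρ/Δz = g·(Δρ/ρ₀)/Δz = 9.8 × 6.314 × 10⁻⁴ / 93 = 6.6535 × 10⁻⁵ s⁻².
N = √(6.6535 × 10⁻⁵) = 8.1569 × 10⁻³ rad s⁻¹ ≈ 8.16 × 10⁻³ rad s⁻¹.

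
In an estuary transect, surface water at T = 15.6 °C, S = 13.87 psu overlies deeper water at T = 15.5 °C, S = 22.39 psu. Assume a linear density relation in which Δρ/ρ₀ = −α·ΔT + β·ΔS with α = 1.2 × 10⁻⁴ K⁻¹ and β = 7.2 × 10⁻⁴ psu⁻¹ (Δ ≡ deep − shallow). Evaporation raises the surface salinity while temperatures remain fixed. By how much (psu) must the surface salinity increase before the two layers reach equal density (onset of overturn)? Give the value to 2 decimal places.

Neutral buoyancy requires −α(T_deep − T_surf) + β(S_deep − S_surf′) = 0.
S_surf′ = S_deep − (α/β)·ΔT = 22.39 − (1.2 × 10⁻⁴/7.2 × 10⁻⁴)·(-0.1) = 22.4067 psu.
Increase required: 22.4067 − 13.87 = 8.5367 psu.

8.54 psu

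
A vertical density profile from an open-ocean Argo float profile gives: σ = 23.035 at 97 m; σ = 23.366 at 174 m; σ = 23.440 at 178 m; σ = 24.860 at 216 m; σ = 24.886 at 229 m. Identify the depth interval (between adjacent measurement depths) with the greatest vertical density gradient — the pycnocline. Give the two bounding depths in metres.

178–216 m

Compute the density gradient over each adjacent pair:
  97–174 m: Δρ/Δz = 0.331/77 = 4.3 × 10⁻³ kg m⁻⁴
  174–178 m: Δρ/Δz = 0.074/4 = 0.018 kg m⁻⁴
  178–216 m: Δρ/Δz = 1.420/38 = 0.037 kg m⁻⁴
  216–229 m: Δρ/Δz = 0.026/13 = 2.0 × 10⁻³ kg m⁻⁴
The largest gradient is in the 178–216 m interval — the pycnocline.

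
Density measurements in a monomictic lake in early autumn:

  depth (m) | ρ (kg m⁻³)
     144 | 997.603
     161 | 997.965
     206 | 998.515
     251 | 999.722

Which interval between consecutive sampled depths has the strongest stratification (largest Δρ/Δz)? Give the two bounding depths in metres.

Compute the density gradient over each adjacent pair:
  144–161 m: Δρ/Δz = 0.362/17 = 0.021 kg m⁻⁴
  161–206 m: Δρ/Δz = 0.550/45 = 0.012 kg m⁻⁴
  206–251 m: Δρ/Δz = 1.207/45 = 0.027 kg m⁻⁴
The largest gradient is in the 206–251 m interval — the pycnocline.

206–251 m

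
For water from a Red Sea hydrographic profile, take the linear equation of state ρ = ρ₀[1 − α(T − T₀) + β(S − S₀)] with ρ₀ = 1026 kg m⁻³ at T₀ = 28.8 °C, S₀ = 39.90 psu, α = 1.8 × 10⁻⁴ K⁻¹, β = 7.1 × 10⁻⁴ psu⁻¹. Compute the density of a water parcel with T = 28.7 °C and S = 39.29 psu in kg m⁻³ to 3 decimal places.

T − T₀ = -0.1 K, S − S₀ = -0.61 psu.
Bracket = 1 − α·(-0.1) + β·(-0.61) = 1 + (-4.151 × 10⁻⁴) = 0.9995849.
ρ = 1026 × 0.9995849 = 1025.574 kg m⁻³.

1025.574 kg m⁻³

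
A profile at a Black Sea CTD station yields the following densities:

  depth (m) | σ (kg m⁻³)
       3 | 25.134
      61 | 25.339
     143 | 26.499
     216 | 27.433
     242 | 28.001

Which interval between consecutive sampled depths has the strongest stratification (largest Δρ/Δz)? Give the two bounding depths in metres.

216–242 m

Compute the density gradient over each adjacent pair:
  3–61 m: Δρ/Δz = 0.205/58 = 3.5 × 10⁻³ kg m⁻⁴
  61–143 m: Δρ/Δz = 1.160/82 = 0.014 kg m⁻⁴
  143–216 m: Δρ/Δz = 0.934/73 = 0.013 kg m⁻⁴
  216–242 m: Δρ/Δz = 0.568/26 = 0.022 kg m⁻⁴
The largest gradient is in the 216–242 m interval — the pycnocline.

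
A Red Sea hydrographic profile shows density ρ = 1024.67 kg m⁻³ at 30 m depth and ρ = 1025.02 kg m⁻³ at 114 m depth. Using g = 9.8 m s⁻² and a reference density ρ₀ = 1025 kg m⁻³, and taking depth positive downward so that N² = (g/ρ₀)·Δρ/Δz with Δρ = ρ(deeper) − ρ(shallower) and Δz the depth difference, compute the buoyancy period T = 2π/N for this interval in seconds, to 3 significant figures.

995 s

Δρ = 1025.02 − 1024.67 = 0.35 kg m⁻³ over Δz = 114 − 30 = 84 m.
N² = (9.8/1025) × (0.35/84) = 3.9837 × 10⁻⁵ s⁻².
N = √(3.9837 × 10⁻⁵) = 6.3117 × 10⁻³ rad s⁻¹, so T = 2π/N = 995.48 s ≈ 995 s.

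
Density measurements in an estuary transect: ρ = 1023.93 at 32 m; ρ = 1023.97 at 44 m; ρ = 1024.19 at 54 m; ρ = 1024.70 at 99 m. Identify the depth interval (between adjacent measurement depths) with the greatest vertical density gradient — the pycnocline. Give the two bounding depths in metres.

Compute the density gradient over each adjacent pair:
  32–44 m: Δρ/Δz = 0.04/12 = 3.3 × 10⁻³ kg m⁻⁴
  44–54 m: Δρ/Δz = 0.22/10 = 0.022 kg m⁻⁴
  54–99 m: Δρ/Δz = 0.51/45 = 0.011 kg m⁻⁴
The largest gradient is in the 44–54 m interval — the pycnocline.

44–54 m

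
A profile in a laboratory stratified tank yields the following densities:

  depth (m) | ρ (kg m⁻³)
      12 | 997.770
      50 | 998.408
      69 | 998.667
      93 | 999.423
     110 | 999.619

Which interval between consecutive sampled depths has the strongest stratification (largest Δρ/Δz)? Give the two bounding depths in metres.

Compute the density gradient over each adjacent pair:
  12–50 m: Δρ/Δz = 0.638/38 = 0.017 kg m⁻⁴
  50–69 m: Δρ/Δz = 0.259/19 = 0.014 kg m⁻⁴
  69–93 m: Δρ/Δz = 0.756/24 = 0.032 kg m⁻⁴
  93–110 m: Δρ/Δz = 0.196/17 = 0.012 kg m⁻⁴
The largest gradient is in the 69–93 m interval — the pycnocline.

69–93 m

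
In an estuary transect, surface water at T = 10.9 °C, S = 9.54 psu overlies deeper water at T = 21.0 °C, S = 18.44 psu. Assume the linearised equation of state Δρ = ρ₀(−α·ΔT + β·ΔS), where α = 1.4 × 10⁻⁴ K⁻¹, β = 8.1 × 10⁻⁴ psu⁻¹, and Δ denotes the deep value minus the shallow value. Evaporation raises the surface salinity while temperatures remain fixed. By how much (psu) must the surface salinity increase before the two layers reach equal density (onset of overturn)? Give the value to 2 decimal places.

7.15 psu

Neutral buoyancy requires −α(T_deep − T_surf) + β(S_deep − S_surf′) = 0.
S_surf′ = S_deep − (α/β)·ΔT = 18.44 − (1.4 × 10⁻⁴/8.1 × 10⁻⁴)·(+10.1) = 16.6943 psu.
Increase required: 16.6943 − 9.54 = 7.1543 psu.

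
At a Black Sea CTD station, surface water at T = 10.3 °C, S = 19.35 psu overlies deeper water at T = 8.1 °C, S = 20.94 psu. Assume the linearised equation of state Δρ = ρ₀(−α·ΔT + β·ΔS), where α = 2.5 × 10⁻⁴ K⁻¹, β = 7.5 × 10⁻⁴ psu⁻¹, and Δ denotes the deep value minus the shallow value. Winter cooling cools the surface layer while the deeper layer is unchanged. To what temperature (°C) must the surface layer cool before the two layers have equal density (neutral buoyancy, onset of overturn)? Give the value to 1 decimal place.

3.3 °C

Neutral buoyancy requires Δρ = 0, i.e. −α(T_deep − T_surf′) + β(S_deep − S_surf) = 0.
T_surf′ = T_deep − (β/α)·ΔS = 8.1 − (7.5 × 10⁻⁴/2.5 × 10⁻⁴)·(+1.59) = 3.330 °C.
Cooling required: 10.3 − (3.330) = 6.970 °C.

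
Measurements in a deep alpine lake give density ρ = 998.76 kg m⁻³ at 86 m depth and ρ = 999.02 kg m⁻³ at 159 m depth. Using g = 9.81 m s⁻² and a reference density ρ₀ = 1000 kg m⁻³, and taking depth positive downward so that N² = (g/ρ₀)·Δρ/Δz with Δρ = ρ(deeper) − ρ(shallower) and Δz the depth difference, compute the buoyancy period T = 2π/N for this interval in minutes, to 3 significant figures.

Δρ = 999.02 − 998.76 = 0.26 kg m⁻³ over Δz = 159 − 86 = 73 m.
N² = (9.81/1000) × (0.26/73) = 3.4940 × 10⁻⁵ s⁻².
N = √(3.4940 × 10⁻⁵) = 5.9110 × 10⁻³ rad s⁻¹, so T = 2π/N = 1.0630 × 10³ s = 17.717 min ≈ 17.7 min.

17.7 min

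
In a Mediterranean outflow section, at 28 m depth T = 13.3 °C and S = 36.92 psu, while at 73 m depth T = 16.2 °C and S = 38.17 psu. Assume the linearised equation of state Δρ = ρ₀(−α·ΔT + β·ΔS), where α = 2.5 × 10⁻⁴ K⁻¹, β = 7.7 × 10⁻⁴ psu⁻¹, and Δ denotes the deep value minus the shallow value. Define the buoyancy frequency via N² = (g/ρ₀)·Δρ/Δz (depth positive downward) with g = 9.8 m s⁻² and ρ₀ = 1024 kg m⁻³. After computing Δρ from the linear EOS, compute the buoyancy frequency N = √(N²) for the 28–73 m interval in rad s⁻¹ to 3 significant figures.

ΔT = +2.9 K, ΔS = +1.25 psu (deep − shallow).
Δρ/ρ₀ = −αΔT + βΔS = -7.25 × 10⁻⁴ + 9.625 × 10⁻⁴ = 2.375 × 10⁻⁴, so Δρ ≈ 0.2432 kg m⁻³.
N² = (g/ρ₀)·Δρ/Δz = g·(Δρ/ρ₀)/Δz = 9.8 × 2.375 × 10⁻⁴ / 45 = 5.1722 × 10⁻⁵ s⁻².
N = √(5.1722 × 10⁻⁵) = 7.1918 × 10⁻³ rad s⁻¹ ≈ 7.19 × 10⁻³ rad s⁻¹.

7.19 × 10⁻³ rad s⁻¹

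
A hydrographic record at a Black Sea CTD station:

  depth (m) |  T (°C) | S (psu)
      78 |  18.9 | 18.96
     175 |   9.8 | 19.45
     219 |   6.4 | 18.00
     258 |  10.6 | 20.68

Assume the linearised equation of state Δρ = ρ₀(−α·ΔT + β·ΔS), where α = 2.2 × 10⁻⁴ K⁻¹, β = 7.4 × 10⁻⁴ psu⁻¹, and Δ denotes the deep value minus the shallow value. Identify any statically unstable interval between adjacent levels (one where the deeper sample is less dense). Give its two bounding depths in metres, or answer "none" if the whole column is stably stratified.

Evaluate Δρ/ρ₀ = −αΔT + βΔS across each adjacent pair:
  78–175 m: −αΔT+βΔS = −(2.2 × 10⁻⁴)(-9.1)+(7.4 × 10⁻⁴)(+0.49) = 2.4 × 10⁻³ → stable
  175–219 m: −αΔT+βΔS = −(2.2 × 10⁻⁴)(-3.4)+(7.4 × 10⁻⁴)(-1.45) = -3.2 × 10⁻⁴ → UNSTABLE
  219–258 m: −αΔT+βΔS = −(2.2 × 10⁻⁴)(+4.2)+(7.4 × 10⁻⁴)(+2.68) = 1.1 × 10⁻³ → stable
The 175–219 m interval has Δρ < 0: lighter water underlies denser water.

175–219 m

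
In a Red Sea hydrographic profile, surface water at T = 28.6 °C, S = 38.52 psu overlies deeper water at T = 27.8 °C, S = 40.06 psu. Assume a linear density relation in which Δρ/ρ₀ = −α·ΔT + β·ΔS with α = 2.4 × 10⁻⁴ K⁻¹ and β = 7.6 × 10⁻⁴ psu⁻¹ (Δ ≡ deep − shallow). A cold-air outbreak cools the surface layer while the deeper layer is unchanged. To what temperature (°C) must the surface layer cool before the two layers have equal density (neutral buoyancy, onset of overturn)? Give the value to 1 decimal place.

22.9 °C

Neutral buoyancy requires Δρ = 0, i.e. −α(T_deep − T_surf′) + β(S_deep − S_surf) = 0.
T_surf′ = T_deep − (β/α)·ΔS = 27.8 − (7.6 × 10⁻⁴/2.4 × 10⁻⁴)·(+1.54) = 22.923 °C.
Cooling required: 28.6 − (22.923) = 5.677 °C.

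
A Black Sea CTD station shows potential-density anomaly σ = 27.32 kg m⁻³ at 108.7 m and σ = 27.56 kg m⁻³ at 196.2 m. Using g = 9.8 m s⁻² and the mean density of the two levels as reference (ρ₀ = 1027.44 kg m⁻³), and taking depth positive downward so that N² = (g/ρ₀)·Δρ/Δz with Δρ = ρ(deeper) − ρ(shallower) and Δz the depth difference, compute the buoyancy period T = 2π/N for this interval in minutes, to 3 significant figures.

Δρ = 1027.56 − 1027.32 = 0.24 kg m⁻³ over Δz = 196.2 − 108.7 = 87.5 m.
N² = (9.8/1027.44) × (0.24/87.5) = 2.6162 × 10⁻⁵ s⁻².
N = √(2.6162 × 10⁻⁵) = 5.1149 × 10⁻³ rad s⁻¹, so T = 2π/N = 1.2284 × 10³ s = 20.473 min ≈ 20.5 min.
Since Δρ > 0 the layer is stably stratified.

20.5 min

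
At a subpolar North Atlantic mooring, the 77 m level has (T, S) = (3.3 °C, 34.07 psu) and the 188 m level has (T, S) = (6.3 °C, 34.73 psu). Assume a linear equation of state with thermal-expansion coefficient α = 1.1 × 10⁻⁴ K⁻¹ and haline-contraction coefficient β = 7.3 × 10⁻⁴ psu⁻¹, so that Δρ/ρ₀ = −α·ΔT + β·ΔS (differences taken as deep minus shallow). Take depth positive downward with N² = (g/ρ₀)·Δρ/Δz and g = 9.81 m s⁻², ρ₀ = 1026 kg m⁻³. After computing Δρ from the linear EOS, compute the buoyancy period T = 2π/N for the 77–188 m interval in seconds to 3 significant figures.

1.72 × 10³ s

ΔT = +3.0 K, ΔS = +0.66 psu (deep − shallow).
Δρ/ρ₀ = −αΔT + βΔS = -3.30 × 10⁻⁴ + 4.818 × 10⁻⁴ = 1.518 × 10⁻⁴, so Δρ ≈ 0.1557 kg m⁻³.
N² = (g/ρ₀)·Δρ/Δz = g·(Δρ/ρ₀)/Δz = 9.81 × 1.518 × 10⁻⁴ / 111 = 1.3416 × 10⁻⁵ s⁻².
N = √(1.3416 × 10⁻⁵) = 3.6628 × 10⁻³ rad s⁻¹ → T = 2π/N = 1.7154 × 10³ s ≈ 1.72 × 10³ s.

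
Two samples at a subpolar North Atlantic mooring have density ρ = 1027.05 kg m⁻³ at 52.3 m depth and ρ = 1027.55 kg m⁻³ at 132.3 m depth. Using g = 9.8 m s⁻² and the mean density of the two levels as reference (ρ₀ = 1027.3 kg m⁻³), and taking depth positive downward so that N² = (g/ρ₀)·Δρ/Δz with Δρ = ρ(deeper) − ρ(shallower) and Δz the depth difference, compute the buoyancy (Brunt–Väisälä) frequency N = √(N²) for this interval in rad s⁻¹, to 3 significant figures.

Δρ = 1027.55 − 1027.05 = 0.50 kg m⁻³ over Δz = 132.3 − 52.3 = 80 m.
N² = (9.8/1027.3) × (0.50/80) = 5.9622 × 10⁻⁵ s⁻².
N = √(5.9622 × 10⁻⁵) = 7.7215 × 10⁻³ rad s⁻¹ ≈ 7.72 × 10⁻³ rad s⁻¹.

7.72 × 10⁻³ rad s⁻¹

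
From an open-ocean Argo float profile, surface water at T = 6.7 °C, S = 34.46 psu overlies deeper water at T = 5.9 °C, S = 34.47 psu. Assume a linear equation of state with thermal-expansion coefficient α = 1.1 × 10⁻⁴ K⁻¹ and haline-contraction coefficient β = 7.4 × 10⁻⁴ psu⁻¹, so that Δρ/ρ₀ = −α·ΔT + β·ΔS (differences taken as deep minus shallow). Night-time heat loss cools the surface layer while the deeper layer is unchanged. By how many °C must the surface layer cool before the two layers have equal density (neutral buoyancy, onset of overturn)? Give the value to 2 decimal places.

Neutral buoyancy requires Δρ = 0, i.e. −α(T_deep − T_surf′) + β(S_deep − S_surf) = 0.
T_surf′ = T_deep − (β/α)·ΔS = 5.9 − (7.4 × 10⁻⁴/1.1 × 10⁻⁴)·(+0.01) = 5.8327 °C.
Cooling required: 6.7 − (5.8327) = 0.8673 °C.

0.87 °C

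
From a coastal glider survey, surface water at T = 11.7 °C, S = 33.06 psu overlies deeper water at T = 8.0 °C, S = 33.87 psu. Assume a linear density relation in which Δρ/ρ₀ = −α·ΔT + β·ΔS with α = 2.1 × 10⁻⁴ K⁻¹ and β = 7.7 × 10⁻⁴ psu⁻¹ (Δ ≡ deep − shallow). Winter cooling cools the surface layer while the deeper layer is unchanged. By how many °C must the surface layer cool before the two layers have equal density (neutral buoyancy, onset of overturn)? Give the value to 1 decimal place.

Neutral buoyancy requires Δρ = 0, i.e. −α(T_deep − T_surf′) + β(S_deep − S_surf) = 0.
T_surf′ = T_deep − (β/α)·ΔS = 8.0 − (7.7 × 10⁻⁴/2.1 × 10⁻⁴)·(+0.81) = 5.030 °C.
Cooling required: 11.7 − (5.030) = 6.670 °C.

6.7 °C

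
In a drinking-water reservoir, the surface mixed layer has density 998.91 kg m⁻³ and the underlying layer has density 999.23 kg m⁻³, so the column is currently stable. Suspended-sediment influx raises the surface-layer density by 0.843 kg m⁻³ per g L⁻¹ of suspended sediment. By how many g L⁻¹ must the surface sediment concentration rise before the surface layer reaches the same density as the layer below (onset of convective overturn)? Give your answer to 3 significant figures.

Density deficit of the surface layer: 999.23 − 998.91 = 0.32 kg m⁻³.
Required change = 0.32 / 0.843 = 0.380 g L⁻¹.

0.380 g L⁻¹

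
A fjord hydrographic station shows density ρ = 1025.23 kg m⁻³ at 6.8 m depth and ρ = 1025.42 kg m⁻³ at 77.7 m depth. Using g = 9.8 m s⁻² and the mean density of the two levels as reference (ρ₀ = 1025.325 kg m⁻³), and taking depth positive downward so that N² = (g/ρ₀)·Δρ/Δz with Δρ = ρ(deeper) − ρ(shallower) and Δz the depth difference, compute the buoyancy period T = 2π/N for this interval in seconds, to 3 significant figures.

Δρ = 1025.42 − 1025.23 = 0.19 kg m⁻³ over Δz = 77.7 − 6.8 = 70.9 m.
N² = (9.8/1025.325) × (0.19/70.9) = 2.5614 × 10⁻⁵ s⁻².
N = √(2.5614 × 10⁻⁵) = 5.0610 × 10⁻³ rad s⁻¹, so T = 2π/N = 1.2415 × 10³ s ≈ 1.24 × 10³ s.

1.24 × 10³ s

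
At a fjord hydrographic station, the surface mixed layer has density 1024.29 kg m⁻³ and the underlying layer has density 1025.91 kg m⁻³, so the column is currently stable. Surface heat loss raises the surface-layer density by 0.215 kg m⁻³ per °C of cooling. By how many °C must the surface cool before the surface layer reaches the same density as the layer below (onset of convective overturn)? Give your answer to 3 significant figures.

7.53 °C

Density deficit of the surface layer: 1025.91 − 1024.29 = 1.62 kg m⁻³.
Required change = 1.62 / 0.215 = 7.53 °C.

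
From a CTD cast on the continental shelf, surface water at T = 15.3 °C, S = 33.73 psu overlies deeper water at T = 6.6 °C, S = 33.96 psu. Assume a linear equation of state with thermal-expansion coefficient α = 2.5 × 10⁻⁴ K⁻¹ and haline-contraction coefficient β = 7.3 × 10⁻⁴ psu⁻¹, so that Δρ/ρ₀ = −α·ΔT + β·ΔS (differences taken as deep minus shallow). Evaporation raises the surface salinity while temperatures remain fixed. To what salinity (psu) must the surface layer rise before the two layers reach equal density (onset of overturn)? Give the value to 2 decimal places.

Neutral buoyancy requires −α(T_deep − T_surf) + β(S_deep − S_surf′) = 0.
S_surf′ = S_deep − (α/β)·ΔT = 33.96 − (2.5 × 10⁻⁴/7.3 × 10⁻⁴)·(-8.7) = 36.9395 psu.
Increase required: 36.9395 − 33.73 = 3.2095 psu.

36.94 psu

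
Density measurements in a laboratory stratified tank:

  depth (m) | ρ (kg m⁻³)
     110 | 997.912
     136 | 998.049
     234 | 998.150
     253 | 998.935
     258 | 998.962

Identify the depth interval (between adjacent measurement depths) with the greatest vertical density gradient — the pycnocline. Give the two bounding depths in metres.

234–253 m

Compute the density gradient over each adjacent pair:
  110–136 m: Δρ/Δz = 0.137/26 = 5.3 × 10⁻³ kg m⁻⁴
  136–234 m: Δρ/Δz = 0.101/98 = 1.0 × 10⁻³ kg m⁻⁴
  234–253 m: Δρ/Δz = 0.785/19 = 0.041 kg m⁻⁴
  253–258 m: Δρ/Δz = 0.027/5 = 5.4 × 10⁻³ kg m⁻⁴
The largest gradient is in the 234–253 m interval — the pycnocline.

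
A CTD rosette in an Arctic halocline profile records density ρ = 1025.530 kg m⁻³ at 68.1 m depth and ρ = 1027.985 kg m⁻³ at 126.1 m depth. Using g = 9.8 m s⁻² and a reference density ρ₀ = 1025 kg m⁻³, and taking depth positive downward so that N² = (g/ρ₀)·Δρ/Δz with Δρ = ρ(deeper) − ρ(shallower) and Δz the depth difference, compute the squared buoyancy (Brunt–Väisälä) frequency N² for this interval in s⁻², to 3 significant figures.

Δρ = 1027.985 − 1025.530 = 2.455 kg m⁻³ over Δz = 126.1 − 68.1 = 58 m.
N² = (9.8/1025) × (2.455/58) = 4.0469 × 10⁻⁴ s⁻² ≈ 4.05 × 10⁻⁴ s⁻².

4.05 × 10⁻⁴ s⁻²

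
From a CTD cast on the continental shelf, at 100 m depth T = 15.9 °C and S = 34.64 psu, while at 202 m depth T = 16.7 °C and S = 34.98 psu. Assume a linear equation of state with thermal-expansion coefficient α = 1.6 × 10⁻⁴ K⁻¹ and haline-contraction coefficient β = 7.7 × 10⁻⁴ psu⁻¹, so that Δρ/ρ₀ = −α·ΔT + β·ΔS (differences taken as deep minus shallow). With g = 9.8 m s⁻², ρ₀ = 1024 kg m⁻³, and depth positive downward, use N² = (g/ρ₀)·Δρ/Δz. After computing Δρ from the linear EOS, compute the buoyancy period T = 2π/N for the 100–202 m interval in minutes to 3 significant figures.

ΔT = +0.8 K, ΔS = +0.34 psu (deep − shallow).
Δρ/ρ₀ = −αΔT + βΔS = -1.28 × 10⁻⁴ + 2.618 × 10⁻⁴ = 1.338 × 10⁻⁴, so Δρ ≈ 0.1370 kg m⁻³.
N² = (g/ρ₀)·Δρ/Δz = g·(Δρ/ρ₀)/Δz = 9.8 × 1.338 × 10⁻⁴ / 102 = 1.2855 × 10⁻⁵ s⁻².
N = √(1.2855 × 10⁻⁵) = 3.5854 × 10⁻³ rad s⁻¹ → T = 2π/N = 1.7524 × 10³ s = 29.207 min ≈ 29.2 min.

29.2 min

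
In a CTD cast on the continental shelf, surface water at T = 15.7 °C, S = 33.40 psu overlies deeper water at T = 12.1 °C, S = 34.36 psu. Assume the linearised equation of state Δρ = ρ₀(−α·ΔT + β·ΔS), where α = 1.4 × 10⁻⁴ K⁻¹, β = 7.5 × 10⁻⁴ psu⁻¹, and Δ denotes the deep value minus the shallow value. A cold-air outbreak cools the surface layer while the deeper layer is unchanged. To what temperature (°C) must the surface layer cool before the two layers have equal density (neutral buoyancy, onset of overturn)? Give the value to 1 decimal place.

Neutral buoyancy requires Δρ = 0, i.e. −α(T_deep − T_surf′) + β(S_deep − S_surf) = 0.
T_surf′ = T_deep − (β/α)·ΔS = 12.1 − (7.5 × 10⁻⁴/1.4 × 10⁻⁴)·(+0.96) = 6.957 °C.
Cooling required: 15.7 − (6.957) = 8.743 °C.

7.0 °C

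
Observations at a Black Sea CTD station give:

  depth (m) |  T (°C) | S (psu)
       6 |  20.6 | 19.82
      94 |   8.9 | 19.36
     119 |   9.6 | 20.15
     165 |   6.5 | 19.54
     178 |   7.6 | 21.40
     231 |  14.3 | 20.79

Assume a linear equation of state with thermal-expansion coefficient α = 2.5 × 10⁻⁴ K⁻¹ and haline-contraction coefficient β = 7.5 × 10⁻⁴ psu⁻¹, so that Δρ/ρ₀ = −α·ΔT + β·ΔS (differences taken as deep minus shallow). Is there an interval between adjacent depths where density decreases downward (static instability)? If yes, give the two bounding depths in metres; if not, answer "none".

178–231 m

Evaluate Δρ/ρ₀ = −αΔT + βΔS across each adjacent pair:
  6–94 m: −αΔT+βΔS = −(2.5 × 10⁻⁴)(-11.7)+(7.5 × 10⁻⁴)(-0.46) = 2.6 × 10⁻³ → stable
  94–119 m: −αΔT+βΔS = −(2.5 × 10⁻⁴)(+0.7)+(7.5 × 10⁻⁴)(+0.79) = 4.2 × 10⁻⁴ → stable
  119–165 m: −αΔT+βΔS = −(2.5 × 10⁻⁴)(-3.1)+(7.5 × 10⁻⁴)(-0.61) = 3.2 × 10⁻⁴ → stable
  165–178 m: −αΔT+βΔS = −(2.5 × 10⁻⁴)(+1.1)+(7.5 × 10⁻⁴)(+1.86) = 1.1 × 10⁻³ → stable
  178–231 m: −αΔT+βΔS = −(2.5 × 10⁻⁴)(+6.7)+(7.5 × 10⁻⁴)(-0.61) = -2.1 × 10⁻³ → UNSTABLE
The 178–231 m interval has Δρ < 0: lighter water underlies denser water.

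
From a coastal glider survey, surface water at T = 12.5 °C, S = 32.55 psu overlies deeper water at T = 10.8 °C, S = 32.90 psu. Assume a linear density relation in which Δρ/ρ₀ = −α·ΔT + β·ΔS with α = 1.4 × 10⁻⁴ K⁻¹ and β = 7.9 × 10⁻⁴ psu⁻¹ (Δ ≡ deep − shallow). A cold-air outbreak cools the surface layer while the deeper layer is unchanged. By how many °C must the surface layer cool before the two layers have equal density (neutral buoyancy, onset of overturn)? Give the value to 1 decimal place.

Neutral buoyancy requires Δρ = 0, i.e. −α(T_deep − T_surf′) + β(S_deep − S_surf) = 0.
T_surf′ = T_deep − (β/α)·ΔS = 10.8 − (7.9 × 10⁻⁴/1.4 × 10⁻⁴)·(+0.35) = 8.825 °C.
Cooling required: 12.5 − (8.825) = 3.675 °C.

3.7 °C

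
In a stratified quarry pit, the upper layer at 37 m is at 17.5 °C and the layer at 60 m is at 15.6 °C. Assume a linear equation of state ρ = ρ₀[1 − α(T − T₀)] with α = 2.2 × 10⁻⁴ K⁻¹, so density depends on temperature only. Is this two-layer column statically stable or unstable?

stable

ΔT = 15.6 − 17.5 = -1.9 K, so Δρ/ρ₀ = −αΔT = 4.18 × 10⁻⁴.
Δρ/ρ₀ > 0, so Δρ > 0: deeper water is denser → statically stable.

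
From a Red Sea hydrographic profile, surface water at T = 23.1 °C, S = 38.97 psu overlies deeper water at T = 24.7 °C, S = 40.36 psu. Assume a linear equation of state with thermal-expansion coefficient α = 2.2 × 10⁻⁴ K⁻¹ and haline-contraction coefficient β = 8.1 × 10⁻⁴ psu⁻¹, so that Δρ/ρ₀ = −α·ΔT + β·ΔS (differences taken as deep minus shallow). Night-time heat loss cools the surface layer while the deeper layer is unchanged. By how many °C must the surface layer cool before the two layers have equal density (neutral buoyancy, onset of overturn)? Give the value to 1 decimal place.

Neutral buoyancy requires Δρ = 0, i.e. −α(T_deep − T_surf′) + β(S_deep − S_surf) = 0.
T_surf′ = T_deep − (β/α)·ΔS = 24.7 − (8.1 × 10⁻⁴/2.2 × 10⁻⁴)·(+1.39) = 19.582 °C.
Cooling required: 23.1 − (19.582) = 3.518 °C.

3.5 °C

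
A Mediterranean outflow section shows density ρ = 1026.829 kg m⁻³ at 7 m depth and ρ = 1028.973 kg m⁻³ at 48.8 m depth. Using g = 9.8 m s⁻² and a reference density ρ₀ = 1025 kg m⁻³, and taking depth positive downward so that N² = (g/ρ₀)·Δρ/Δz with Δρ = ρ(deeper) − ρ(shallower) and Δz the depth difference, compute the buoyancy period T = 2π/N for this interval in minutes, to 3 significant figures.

4.73 min

Δρ = 1028.973 − 1026.829 = 2.144 kg m⁻³ over Δz = 48.8 − 7 = 41.8 m.
N² = (9.8/1025) × (2.144/41.8) = 4.9040 × 10⁻⁴ s⁻².
N = √(4.9040 × 10⁻⁴) = 0.022145 rad s⁻¹, so T = 2π/N = 283.73 s = 4.7288 min ≈ 4.73 min.
N² > 0, so the interval is statically stable.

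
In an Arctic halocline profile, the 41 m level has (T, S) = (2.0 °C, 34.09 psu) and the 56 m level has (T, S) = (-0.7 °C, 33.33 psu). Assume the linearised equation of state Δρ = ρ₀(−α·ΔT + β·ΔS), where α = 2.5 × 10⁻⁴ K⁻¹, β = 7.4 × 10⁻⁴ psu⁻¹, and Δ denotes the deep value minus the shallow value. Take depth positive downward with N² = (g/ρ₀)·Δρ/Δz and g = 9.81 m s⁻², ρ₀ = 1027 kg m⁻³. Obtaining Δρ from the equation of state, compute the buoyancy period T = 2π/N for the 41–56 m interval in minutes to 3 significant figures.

ΔT = -2.7 K, ΔS = -0.76 psu (deep − shallow).
Δρ/ρ₀ = −αΔT + βΔS = 6.75 × 10⁻⁴ − 5.624 × 10⁻⁴ = 1.126 × 10⁻⁴, so Δρ ≈ 0.1156 kg m⁻³.
N² = (g/ρ₀)·Δρ/Δz = g·(Δρ/ρ₀)/Δz = 9.81 × 1.126 × 10⁻⁴ / 15 = 7.3640 × 10⁻⁵ s⁻².
N = √(7.3640 × 10⁻⁵) = 8.5814 × 10⁻³ rad s⁻¹ → T = 2π/N = 732.19 s = 12.203 min ≈ 12.2 min.

12.2 min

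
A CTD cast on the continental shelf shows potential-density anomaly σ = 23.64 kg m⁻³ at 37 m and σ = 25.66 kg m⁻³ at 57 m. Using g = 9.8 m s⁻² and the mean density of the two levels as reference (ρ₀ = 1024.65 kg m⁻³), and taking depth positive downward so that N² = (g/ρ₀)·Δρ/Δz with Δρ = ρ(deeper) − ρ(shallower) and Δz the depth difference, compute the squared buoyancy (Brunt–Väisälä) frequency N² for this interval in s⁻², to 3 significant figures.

9.66 × 10⁻⁴ s⁻²

Δρ = 1025.66 − 1023.64 = 2.02 kg m⁻³ over Δz = 57 − 37 = 20 m.
N² = (9.8/1024.65) × (2.02/20) = 9.6599 × 10⁻⁴ s⁻² ≈ 9.66 × 10⁻⁴ s⁻².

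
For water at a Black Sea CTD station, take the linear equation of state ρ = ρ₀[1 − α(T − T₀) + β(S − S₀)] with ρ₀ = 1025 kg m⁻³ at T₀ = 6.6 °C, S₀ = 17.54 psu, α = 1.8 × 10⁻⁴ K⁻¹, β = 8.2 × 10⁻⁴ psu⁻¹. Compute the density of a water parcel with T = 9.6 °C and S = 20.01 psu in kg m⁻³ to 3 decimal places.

1026.523 kg m⁻³

T − T₀ = +3.0 K, S − S₀ = +2.47 psu.
Bracket = 1 − α·(+3.0) + β·(+2.47) = 1 + (1.4854 × 10⁻³) = 1.0014854.
ρ = 1025 × 1.0014854 = 1026.523 kg m⁻³.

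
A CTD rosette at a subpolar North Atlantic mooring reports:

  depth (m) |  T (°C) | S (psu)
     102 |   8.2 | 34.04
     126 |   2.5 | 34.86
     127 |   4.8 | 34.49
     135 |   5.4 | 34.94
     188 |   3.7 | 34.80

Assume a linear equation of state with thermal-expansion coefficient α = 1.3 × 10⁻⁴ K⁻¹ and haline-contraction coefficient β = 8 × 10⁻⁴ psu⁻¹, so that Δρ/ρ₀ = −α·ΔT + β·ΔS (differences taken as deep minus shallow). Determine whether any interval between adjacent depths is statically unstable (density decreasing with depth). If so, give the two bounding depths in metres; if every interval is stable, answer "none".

Evaluate Δρ/ρ₀ = −αΔT + βΔS across each adjacent pair:
  102–126 m: −αΔT+βΔS = −(1.3 × 10⁻⁴)(-5.7)+(8 × 10⁻⁴)(+0.82) = 1.4 × 10⁻³ → stable
  126–127 m: −αΔT+βΔS = −(1.3 × 10⁻⁴)(+2.3)+(8 × 10⁻⁴)(-0.37) = -5.9 × 10⁻⁴ → UNSTABLE
  127–135 m: −αΔT+βΔS = −(1.3 × 10⁻⁴)(+0.6)+(8 × 10⁻⁴)(+0.45) = 2.8 × 10⁻⁴ → stable
  135–188 m: −αΔT+βΔS = −(1.3 × 10⁻⁴)(-1.7)+(8 × 10⁻⁴)(-0.14) = 1.1 × 10⁻⁴ → stable
The 126–127 m interval has Δρ < 0: lighter water underlies denser water.

126–127 m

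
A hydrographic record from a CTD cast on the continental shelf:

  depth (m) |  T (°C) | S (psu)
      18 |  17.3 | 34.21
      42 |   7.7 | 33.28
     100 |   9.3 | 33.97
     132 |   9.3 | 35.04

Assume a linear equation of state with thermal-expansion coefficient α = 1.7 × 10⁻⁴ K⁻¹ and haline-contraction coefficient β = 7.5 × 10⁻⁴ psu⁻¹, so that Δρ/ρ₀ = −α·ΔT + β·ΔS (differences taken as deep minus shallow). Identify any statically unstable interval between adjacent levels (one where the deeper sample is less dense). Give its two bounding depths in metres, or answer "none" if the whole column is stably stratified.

Evaluate Δρ/ρ₀ = −αΔT + βΔS across each adjacent pair:
  18–42 m: −αΔT+βΔS = −(1.7 × 10⁻⁴)(-9.6)+(7.5 × 10⁻⁴)(-0.93) = 9.3 × 10⁻⁴ → stable
  42–100 m: −αΔT+βΔS = −(1.7 × 10⁻⁴)(+1.6)+(7.5 × 10⁻⁴)(+0.69) = 2.5 × 10⁻⁴ → stable
  100–132 m: −αΔT+βΔS = −(1.7 × 10⁻⁴)(+0.0)+(7.5 × 10⁻⁴)(+1.07) = 8.0 × 10⁻⁴ → stable
Every interval has Δρ > 0: the column is stably stratified throughout.

none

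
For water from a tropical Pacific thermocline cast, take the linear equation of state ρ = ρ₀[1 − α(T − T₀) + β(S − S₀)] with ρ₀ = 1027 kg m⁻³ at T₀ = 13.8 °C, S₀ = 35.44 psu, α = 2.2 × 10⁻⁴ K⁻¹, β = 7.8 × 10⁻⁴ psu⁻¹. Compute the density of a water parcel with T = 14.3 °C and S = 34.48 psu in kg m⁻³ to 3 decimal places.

1026.118 kg m⁻³

T − T₀ = +0.5 K, S − S₀ = -0.96 psu.
Bracket = 1 − α·(+0.5) + β·(-0.96) = 1 + (-8.588 × 10⁻⁴) = 0.9991412.
ρ = 1027 × 0.9991412 = 1026.118 kg m⁻³.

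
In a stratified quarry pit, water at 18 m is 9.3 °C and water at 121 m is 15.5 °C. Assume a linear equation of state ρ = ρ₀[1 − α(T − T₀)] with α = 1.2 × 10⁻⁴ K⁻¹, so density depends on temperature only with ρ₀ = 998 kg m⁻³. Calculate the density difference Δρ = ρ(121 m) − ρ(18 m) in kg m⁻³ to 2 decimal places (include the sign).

-0.74 kg m⁻³

ΔT = +6.2 K, Δρ/ρ₀ = −αΔT = -7.44 × 10⁻⁴.
Δρ = 998 × (-7.44 × 10⁻⁴) = -0.74 kg m⁻³.
Negative Δρ: lighter below, statically unstable.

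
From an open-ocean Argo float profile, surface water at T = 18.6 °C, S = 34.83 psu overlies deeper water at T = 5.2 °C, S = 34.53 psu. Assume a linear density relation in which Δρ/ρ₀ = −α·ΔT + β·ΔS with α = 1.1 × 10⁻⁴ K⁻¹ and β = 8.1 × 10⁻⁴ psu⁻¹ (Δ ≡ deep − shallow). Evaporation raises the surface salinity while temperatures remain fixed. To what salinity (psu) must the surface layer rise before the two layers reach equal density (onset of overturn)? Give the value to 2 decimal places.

Neutral buoyancy requires −α(T_deep − T_surf) + β(S_deep − S_surf′) = 0.
S_surf′ = S_deep − (α/β)·ΔT = 34.53 − (1.1 × 10⁻⁴/8.1 × 10⁻⁴)·(-13.4) = 36.3498 psu.
Increase required: 36.3498 − 34.83 = 1.5198 psu.

36.35 psu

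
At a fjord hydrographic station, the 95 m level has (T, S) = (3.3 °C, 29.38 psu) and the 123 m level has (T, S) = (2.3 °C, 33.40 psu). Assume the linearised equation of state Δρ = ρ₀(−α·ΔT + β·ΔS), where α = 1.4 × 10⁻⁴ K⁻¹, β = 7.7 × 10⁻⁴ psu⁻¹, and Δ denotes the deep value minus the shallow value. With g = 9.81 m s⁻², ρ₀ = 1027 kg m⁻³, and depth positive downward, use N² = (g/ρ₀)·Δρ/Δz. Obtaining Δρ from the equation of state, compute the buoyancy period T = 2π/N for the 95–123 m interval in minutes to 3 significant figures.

ΔT = -1.0 K, ΔS = +4.02 psu (deep − shallow).
Δρ/ρ₀ = −αΔT + βΔS = 1.40 × 10⁻⁴ + 3.0954 × 10⁻³ = 3.2354 × 10⁻³, so Δρ ≈ 3.323 kg m⁻³.
N² = (g/ρ₀)·Δρ/Δz = g·(Δρ/ρ₀)/Δz = 9.81 × 3.2354 × 10⁻³ / 28 = 1.1335 × 10⁻³ s⁻².
N = √(1.1335 × 10⁻³) = 0.033667 rad s⁻¹ → T = 2π/N = 186.63 s = 3.1105 min ≈ 3.11 min.

3.11 min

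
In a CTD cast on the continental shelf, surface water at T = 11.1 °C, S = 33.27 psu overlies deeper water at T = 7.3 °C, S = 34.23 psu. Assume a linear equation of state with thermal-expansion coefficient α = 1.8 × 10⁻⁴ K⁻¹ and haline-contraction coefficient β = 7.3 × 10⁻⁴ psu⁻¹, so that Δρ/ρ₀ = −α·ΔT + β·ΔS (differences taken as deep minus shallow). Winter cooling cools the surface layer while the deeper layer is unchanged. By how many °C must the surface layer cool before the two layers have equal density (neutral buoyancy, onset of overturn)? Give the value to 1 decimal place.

Neutral buoyancy requires Δρ = 0, i.e. −α(T_deep − T_surf′) + β(S_deep − S_surf) = 0.
T_surf′ = T_deep − (β/α)·ΔS = 7.3 − (7.3 × 10⁻⁴/1.8 × 10⁻⁴)·(+0.96) = 3.407 °C.
Cooling required: 11.1 − (3.407) = 7.693 °C.

7.7 °C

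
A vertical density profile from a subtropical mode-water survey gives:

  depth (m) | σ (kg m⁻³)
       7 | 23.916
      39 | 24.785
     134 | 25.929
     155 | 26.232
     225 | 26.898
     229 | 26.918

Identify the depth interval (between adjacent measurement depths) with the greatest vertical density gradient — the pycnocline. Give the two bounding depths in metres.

7–39 m

Compute the density gradient over each adjacent pair:
  7–39 m: Δρ/Δz = 0.869/32 = 0.027 kg m⁻⁴
  39–134 m: Δρ/Δz = 1.144/95 = 0.012 kg m⁻⁴
  134–155 m: Δρ/Δz = 0.303/21 = 0.014 kg m⁻⁴
  155–225 m: Δρ/Δz = 0.666/70 = 9.5 × 10⁻³ kg m⁻⁴
  225–229 m: Δρ/Δz = 0.020/4 = 5.0 × 10⁻³ kg m⁻⁴
The largest gradient is in the 7–39 m interval — the pycnocline.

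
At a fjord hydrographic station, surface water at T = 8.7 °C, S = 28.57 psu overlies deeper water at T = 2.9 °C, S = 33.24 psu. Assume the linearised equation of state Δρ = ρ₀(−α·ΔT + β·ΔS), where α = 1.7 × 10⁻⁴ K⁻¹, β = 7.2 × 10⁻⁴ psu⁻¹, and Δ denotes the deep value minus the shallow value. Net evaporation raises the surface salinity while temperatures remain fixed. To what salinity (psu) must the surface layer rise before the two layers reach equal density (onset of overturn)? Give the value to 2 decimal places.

34.61 psu

Neutral buoyancy requires −α(T_deep − T_surf) + β(S_deep − S_surf′) = 0.
S_surf′ = S_deep − (α/β)·ΔT = 33.24 − (1.7 × 10⁻⁴/7.2 × 10⁻⁴)·(-5.8) = 34.6094 psu.
Increase required: 34.6094 − 28.57 = 6.0394 psu.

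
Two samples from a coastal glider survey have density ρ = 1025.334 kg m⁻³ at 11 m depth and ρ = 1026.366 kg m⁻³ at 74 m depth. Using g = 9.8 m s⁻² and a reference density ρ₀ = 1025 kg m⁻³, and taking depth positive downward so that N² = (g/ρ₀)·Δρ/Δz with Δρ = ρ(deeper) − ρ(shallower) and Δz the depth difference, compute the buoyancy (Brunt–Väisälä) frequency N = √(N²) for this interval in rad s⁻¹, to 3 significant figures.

0.0125 rad s⁻¹

Δρ = 1026.366 − 1025.334 = 1.032 kg m⁻³ over Δz = 74 − 11 = 63 m.
N² = (9.8/1025) × (1.032/63) = 1.5662 × 10⁻⁴ s⁻².
N = √(1.5662 × 10⁻⁴) = 0.012515 rad s⁻¹ ≈ 0.0125 rad s⁻¹.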